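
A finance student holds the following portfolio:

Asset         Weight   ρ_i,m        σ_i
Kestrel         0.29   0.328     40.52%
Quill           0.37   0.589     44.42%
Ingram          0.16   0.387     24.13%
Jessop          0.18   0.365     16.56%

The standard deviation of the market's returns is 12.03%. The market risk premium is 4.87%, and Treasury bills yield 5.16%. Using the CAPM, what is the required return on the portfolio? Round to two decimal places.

β_Kestrel = 0.328 × 40.52% / 12.03% = 1.1048
β_Quill = 0.589 × 44.42% / 12.03% = 2.1748
β_Ingram = 0.387 × 24.13% / 12.03% = 0.7763
β_Jessop = 0.365 × 16.56% / 12.03% = 0.5024
β_P = Σ w_i β_i = 0.29×1.1048 + 0.37×2.1748 + 0.16×0.7763 + 0.18×0.5024 = 1.3397
E(R_P) = R_f + β_P × MRP = 5.16% + 1.3397 × 4.87% = 11.68%

11.68%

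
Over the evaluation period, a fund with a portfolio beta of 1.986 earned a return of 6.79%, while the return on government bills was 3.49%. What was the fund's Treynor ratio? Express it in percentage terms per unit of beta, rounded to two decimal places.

Treynor = (R_P − R_f) / β_P = (6.79% − 3.49%) / 1.9860 = 3.30% / 1.9860 = 1.66%

1.66%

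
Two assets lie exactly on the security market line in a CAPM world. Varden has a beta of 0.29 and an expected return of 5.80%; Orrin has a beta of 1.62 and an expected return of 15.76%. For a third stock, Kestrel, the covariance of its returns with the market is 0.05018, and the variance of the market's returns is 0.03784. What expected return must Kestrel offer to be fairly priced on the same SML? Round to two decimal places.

13.56%

MRP = (15.76% − 5.80%) / (1.62 − 0.29) = 7.4887%
R_f = 5.80% − 0.29 × 7.4887% = 3.6283%
β_Kestrel = Cov / Var(R_m) = 0.05018 / 0.03784 = 1.3261
E(R_Kestrel) = R_f + β × MRP = 3.6283% + 1.3261 × 7.4887% = 13.56%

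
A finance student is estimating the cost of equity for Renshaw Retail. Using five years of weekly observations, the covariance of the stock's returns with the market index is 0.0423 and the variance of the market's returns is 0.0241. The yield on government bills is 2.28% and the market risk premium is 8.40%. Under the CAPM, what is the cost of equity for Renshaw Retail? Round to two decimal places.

17.02%

β = Cov(R_i, R_m) / Var(R_m) = 0.0423 / 0.0241 = 1.7552
E(R) = R_f + β × MRP = 2.28% + 1.7552 × 8.40% = 17.02%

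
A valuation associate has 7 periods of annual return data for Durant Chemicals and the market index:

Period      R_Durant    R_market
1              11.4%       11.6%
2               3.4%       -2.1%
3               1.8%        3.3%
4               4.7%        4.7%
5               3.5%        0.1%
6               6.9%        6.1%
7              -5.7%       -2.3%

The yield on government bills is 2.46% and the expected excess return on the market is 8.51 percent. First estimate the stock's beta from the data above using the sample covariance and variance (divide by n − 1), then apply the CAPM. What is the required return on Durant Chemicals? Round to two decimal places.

Mean R_i = (11.4 + 3.4 + 1.8 + 4.7 + 3.5 + 6.9 − 5.7) / 7 = 3.7143%
Mean R_m = (11.6 − 2.1 + 3.3 + 4.7 + 0.1 + 6.1 − 2.3) / 7 = 3.0571%
Σ(R_i − R̄_i)(R_m − R̄_m) = 129.1943  ⇒  Cov = 129.1943 / 6 = 21.5324
Σ(R_m − R̄_m)² = 149.0371  ⇒  Var(R_m) = 149.0371 / 6 = 24.8395
β = Cov / Var(R_m) = 21.5324 / 24.8395 = 0.8669
E(R) = R_f + β × MRP = 2.46% + 0.8669 × 8.51% = 9.84%

9.84%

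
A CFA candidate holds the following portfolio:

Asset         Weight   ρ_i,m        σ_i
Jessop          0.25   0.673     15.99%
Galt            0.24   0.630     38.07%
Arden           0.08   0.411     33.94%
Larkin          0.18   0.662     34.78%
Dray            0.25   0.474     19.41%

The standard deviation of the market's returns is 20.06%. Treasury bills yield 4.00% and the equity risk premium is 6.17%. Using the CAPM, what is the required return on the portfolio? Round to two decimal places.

8.92%

β_Jessop = 0.673 × 15.99% / 20.06% = 0.5365
β_Galt = 0.630 × 38.07% / 20.06% = 1.1956
β_Arden = 0.411 × 33.94% / 20.06% = 0.6954
β_Larkin = 0.662 × 34.78% / 20.06% = 1.1478
β_Dray = 0.474 × 19.41% / 20.06% = 0.4586
β_P = Σ w_i β_i = 0.25×0.5365 + 0.24×1.1956 + 0.08×0.6954 + 0.18×1.1478 + 0.25×0.4586 = 0.7980
E(R_P) = R_f + β_P × MRP = 4.00% + 0.7980 × 6.17% = 8.92%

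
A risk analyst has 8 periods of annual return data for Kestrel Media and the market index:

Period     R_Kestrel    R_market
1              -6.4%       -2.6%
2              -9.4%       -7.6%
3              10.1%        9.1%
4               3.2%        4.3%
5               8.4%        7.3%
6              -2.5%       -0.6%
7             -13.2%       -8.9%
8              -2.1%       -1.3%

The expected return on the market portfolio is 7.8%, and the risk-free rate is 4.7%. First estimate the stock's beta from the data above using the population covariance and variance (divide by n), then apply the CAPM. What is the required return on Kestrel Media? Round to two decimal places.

Mean R_i = (-6.4 − 9.4 + 10.1 + 3.2 + 8.4 − 2.5 − 13.2 − 2.1) / 8 = -1.4875%
Mean R_m = (-2.6 − 7.6 + 9.1 + 4.3 + 7.3 − 0.6 − 8.9 − 1.3) / 8 = -0.0375%
Σ(R_i − R̄_i)(R_m − R̄_m) = 376.3338  ⇒  Cov = 376.3338 / 8 = 47.0417
Σ(R_m − R̄_m)² = 300.3588  ⇒  Var(R_m) = 300.3588 / 8 = 37.5449
β = Cov / Var(R_m) = 47.0417 / 37.5449 = 1.2529
MRP = 7.8% − 4.7% = 3.10%
E(R) = R_f + β × MRP = 4.7% + 1.2529 × 3.1% = 8.58%

8.58%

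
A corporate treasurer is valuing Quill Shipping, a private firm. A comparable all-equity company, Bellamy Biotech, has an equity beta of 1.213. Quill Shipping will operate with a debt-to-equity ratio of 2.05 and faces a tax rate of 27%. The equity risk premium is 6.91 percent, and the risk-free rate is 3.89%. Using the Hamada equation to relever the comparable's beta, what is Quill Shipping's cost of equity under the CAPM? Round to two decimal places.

β_L = β_U × [1 + (1 − t)(D/E)] = 1.213 × [1 + (1 − 0.27) × 2.05]
    = 1.213 × [1 + 0.73 × 2.05] = 1.213 × 2.4965 = 3.0283
E(R) = R_f + β_L × MRP = 3.89% + 3.0283 × 6.91% = 24.82%

24.82%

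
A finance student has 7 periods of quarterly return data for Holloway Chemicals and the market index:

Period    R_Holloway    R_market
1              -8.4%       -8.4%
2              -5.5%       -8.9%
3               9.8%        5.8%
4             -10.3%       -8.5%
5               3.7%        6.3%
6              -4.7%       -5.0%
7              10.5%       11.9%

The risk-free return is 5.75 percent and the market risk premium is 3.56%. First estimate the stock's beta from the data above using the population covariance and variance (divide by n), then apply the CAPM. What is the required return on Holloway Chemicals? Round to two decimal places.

Mean R_i = (-8.4 − 5.5 + 9.8 − 10.3 + 3.7 − 4.7 + 10.5) / 7 = -0.7000%
Mean R_m = (-8.4 − 8.9 + 5.8 − 8.5 + 6.3 − 5.0 + 11.9) / 7 = -0.9714%
Σ(R_i − R̄_i)(R_m − R̄_m) = 430.9000  ⇒  Cov = 430.9000 / 7 = 61.5571
Σ(R_m − R̄_m)² = 455.3543  ⇒  Var(R_m) = 455.3543 / 7 = 65.0506
β = Cov / Var(R_m) = 61.5571 / 65.0506 = 0.9463
E(R) = R_f + β × MRP = 5.75% + 0.9463 × 3.56% = 9.12%

9.12%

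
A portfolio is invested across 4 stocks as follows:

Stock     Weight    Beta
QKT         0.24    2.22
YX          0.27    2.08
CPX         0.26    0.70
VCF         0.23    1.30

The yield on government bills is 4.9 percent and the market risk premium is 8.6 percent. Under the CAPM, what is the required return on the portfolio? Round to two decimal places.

18.45%

β_P = Σ w_i β_i = 0.24×2.22 + 0.27×2.08 + 0.26×0.70 + 0.23×1.30 = 1.5754
E(R_P) = R_f + β_P × MRP = 4.9% + 1.5754 × 8.6% = 18.45%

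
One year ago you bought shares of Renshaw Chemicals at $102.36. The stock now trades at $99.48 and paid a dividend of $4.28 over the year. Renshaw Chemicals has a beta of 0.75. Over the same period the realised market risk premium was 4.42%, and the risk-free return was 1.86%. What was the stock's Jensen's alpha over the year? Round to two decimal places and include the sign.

-3.81%

Realised HPR = (P1 + D1 − P0) / P0 = (99.48 + 4.28 − 102.36) / 102.36 = 1.40 / 102.36 = 1.3677%
CAPM required = R_f + β·MRP = 1.86% + 0.75 × 4.42% = 5.1750%
α = realised − required = 1.3677% − 5.1750% = -3.81%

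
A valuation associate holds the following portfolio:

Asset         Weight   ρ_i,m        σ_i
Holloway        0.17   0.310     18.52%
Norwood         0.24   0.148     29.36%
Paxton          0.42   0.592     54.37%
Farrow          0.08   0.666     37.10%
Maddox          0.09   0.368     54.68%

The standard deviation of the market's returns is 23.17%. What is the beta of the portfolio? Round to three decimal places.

0.834

β_Holloway = 0.310 × 18.52% / 23.17% = 0.2478
β_Norwood = 0.148 × 29.36% / 23.17% = 0.1875
β_Paxton = 0.592 × 54.37% / 23.17% = 1.3892
β_Farrow = 0.666 × 37.10% / 23.17% = 1.0664
β_Maddox = 0.368 × 54.68% / 23.17% = 0.8685
β_P = Σ w_i β_i = 0.17×0.2478 + 0.24×0.1875 + 0.42×1.3892 + 0.08×1.0664 + 0.09×0.8685 = 0.8341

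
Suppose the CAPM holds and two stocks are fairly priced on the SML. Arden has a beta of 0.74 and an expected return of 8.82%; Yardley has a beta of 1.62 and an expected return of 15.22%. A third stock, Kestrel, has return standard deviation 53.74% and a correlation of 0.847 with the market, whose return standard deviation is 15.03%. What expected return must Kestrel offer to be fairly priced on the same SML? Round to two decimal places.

MRP = (15.22% − 8.82%) / (1.62 − 0.74) = 7.2727%
R_f = 8.82% − 0.74 × 7.2727% = 3.4382%
β_Kestrel = ρ·σ_i/σ_m = 0.847 × 53.74 / 15.03 = 3.0285
E(R_Kestrel) = R_f + β × MRP = 3.4382% + 3.0285 × 7.2727% = 25.46%

25.46%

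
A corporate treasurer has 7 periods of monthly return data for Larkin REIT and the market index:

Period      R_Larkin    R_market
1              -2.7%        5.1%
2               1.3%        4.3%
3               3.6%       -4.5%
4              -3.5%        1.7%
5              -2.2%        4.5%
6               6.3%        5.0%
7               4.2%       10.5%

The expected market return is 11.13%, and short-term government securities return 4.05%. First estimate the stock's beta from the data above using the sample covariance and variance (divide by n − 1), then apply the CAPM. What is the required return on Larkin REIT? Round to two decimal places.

Mean R_i = (-2.7 + 1.3 + 3.6 − 3.5 − 2.2 + 6.3 + 4.2) / 7 = 1.0000%
Mean R_m = (5.1 + 4.3 − 4.5 + 1.7 + 4.5 + 5.0 + 10.5) / 7 = 3.8000%
Σ(R_i − R̄_i)(R_m − R̄_m) = 8.7700  ⇒  Cov = 8.7700 / 6 = 1.4617
Σ(R_m − R̄_m)² = 122.0600  ⇒  Var(R_m) = 122.0600 / 6 = 20.3433
β = Cov / Var(R_m) = 1.4617 / 20.3433 = 0.0719
MRP = 11.13% − 4.05% = 7.08%
E(R) = R_f + β × MRP = 4.05% + 0.0719 × 7.08% = 4.56%

4.56%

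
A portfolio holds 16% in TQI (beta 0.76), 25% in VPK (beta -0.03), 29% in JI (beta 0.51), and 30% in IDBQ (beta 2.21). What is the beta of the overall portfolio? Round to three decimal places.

β_P = Σ w_i β_i = 0.16×0.76 + 0.25×-0.03 + 0.29×0.51 + 0.30×2.21 = 0.9250

0.925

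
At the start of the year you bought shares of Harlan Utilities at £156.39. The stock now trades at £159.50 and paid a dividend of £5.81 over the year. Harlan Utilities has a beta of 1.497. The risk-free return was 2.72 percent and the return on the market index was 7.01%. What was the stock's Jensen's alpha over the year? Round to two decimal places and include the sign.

-3.44%

Realised HPR = (P1 + D1 − P0) / P0 = (159.50 + 5.81 − 156.39) / 156.39 = 8.92 / 156.39 = 5.7037%
MRP = 7.01% − 2.72% = 4.29%
CAPM required = R_f + β·MRP = 2.72% + 1.497 × 4.29% = 9.14213%
α = realised − required = 5.7037% − 9.14213% = -3.44%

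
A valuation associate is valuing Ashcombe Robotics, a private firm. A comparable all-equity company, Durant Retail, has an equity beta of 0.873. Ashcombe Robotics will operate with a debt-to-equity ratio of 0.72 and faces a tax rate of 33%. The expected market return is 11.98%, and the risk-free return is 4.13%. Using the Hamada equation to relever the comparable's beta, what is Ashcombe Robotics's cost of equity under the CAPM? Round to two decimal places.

14.29%

β_L = β_U × [1 + (1 − t)(D/E)] = 0.873 × [1 + (1 − 0.33) × 0.72]
    = 0.873 × [1 + 0.67 × 0.72] = 0.873 × 1.4824 = 1.2941
MRP = 11.98% − 4.13% = 7.85%
E(R) = R_f + β_L × MRP = 4.13% + 1.2941 × 7.85% = 14.29%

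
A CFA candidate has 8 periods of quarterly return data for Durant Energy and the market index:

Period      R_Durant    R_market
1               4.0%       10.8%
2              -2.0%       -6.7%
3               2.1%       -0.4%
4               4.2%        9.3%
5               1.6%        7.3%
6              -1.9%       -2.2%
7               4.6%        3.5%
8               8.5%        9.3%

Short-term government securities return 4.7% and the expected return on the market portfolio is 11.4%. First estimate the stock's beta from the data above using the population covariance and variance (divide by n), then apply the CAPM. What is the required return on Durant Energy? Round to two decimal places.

Mean R_i = (4.0 − 2.0 + 2.1 + 4.2 + 1.6 − 1.9 + 4.6 + 8.5) / 8 = 2.6375%
Mean R_m = (10.8 − 6.7 − 0.4 + 9.3 + 7.3 − 2.2 + 3.5 + 9.3) / 8 = 3.8625%
Σ(R_i − R̄_i)(R_m − R̄_m) = 124.3313  ⇒  Cov = 124.3313 / 8 = 15.5414
Σ(R_m − R̄_m)² = 285.6988  ⇒  Var(R_m) = 285.6988 / 8 = 35.7124
β = Cov / Var(R_m) = 15.5414 / 35.7124 = 0.4352
MRP = 11.4% − 4.7% = 6.70%
E(R) = R_f + β × MRP = 4.7% + 0.4352 × 6.7% = 7.62%

7.62%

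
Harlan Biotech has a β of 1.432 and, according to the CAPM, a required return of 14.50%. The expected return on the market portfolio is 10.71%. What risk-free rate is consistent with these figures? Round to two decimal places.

E(R) = R_f + β(E(R_m) − R_f) = R_f(1 − β) + β·E(R_m)
14.50% = R_f × (1 − 1.432) + 1.432 × 10.71%
14.50% = R_f × -0.432 + 15.33672%
R_f = (14.50% − 15.33672%) / -0.432 = 1.94%

1.94%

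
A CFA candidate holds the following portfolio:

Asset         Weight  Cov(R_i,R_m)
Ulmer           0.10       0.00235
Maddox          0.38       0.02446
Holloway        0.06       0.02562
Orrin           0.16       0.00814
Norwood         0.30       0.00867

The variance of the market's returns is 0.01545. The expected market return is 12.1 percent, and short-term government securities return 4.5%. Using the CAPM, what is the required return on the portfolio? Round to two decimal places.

β_Ulmer = 0.00235 / 0.01545 = 0.1521
β_Maddox = 0.02446 / 0.01545 = 1.5832
β_Holloway = 0.02562 / 0.01545 = 1.6583
β_Orrin = 0.00814 / 0.01545 = 0.5269
β_Norwood = 0.00867 / 0.01545 = 0.5612
β_P = Σ w_i β_i = 0.10×0.1521 + 0.38×1.5832 + 0.06×1.6583 + 0.16×0.5269 + 0.30×0.5612 = 0.9690
MRP = 12.1% − 4.5% = 7.60%
E(R_P) = R_f + β_P × MRP = 4.5% + 0.9690 × 7.6% = 11.86%

11.86%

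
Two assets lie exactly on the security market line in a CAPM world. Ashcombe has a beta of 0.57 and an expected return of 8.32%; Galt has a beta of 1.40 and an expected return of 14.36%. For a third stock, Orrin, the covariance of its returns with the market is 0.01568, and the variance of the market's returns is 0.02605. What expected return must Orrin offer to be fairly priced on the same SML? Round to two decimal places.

8.55%

MRP = (14.36% − 8.32%) / (1.40 − 0.57) = 7.2771%
R_f = 8.32% − 0.57 × 7.2771% = 4.1721%
β_Orrin = Cov / Var(R_m) = 0.01568 / 0.02605 = 0.6019
E(R_Orrin) = R_f + β × MRP = 4.1721% + 0.6019 × 7.2771% = 8.55%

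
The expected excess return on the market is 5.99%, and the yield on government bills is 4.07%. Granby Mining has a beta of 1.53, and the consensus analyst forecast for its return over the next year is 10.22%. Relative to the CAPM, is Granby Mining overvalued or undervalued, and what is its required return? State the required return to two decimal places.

Overvalued; required return 13.23%

Required return = R_f + β·MRP = 4.07% + 1.53 × 5.99% = 13.23%
Forecast 10.22% < required 13.23% → the stock plots below the SML → overvalued.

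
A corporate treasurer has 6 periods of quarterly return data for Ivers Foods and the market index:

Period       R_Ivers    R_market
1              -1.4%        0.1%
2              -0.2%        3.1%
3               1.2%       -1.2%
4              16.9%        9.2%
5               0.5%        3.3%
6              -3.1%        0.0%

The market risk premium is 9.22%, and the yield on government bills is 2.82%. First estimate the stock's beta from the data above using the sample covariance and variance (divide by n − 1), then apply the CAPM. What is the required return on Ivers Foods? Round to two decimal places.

Mean R_i = (-1.4 − 0.2 + 1.2 + 16.9 + 0.5 − 3.1) / 6 = 2.3167%
Mean R_m = (0.1 + 3.1 − 1.2 + 9.2 + 3.3 + 0.0) / 6 = 2.4167%
Σ(R_i − R̄_i)(R_m − R̄_m) = 121.3383  ⇒  Cov = 121.3383 / 5 = 24.2677
Σ(R_m − R̄_m)² = 71.5483  ⇒  Var(R_m) = 71.5483 / 5 = 14.3097
β = Cov / Var(R_m) = 24.2677 / 14.3097 = 1.6959
E(R) = R_f + β × MRP = 2.82% + 1.6959 × 9.22% = 18.46%

18.46%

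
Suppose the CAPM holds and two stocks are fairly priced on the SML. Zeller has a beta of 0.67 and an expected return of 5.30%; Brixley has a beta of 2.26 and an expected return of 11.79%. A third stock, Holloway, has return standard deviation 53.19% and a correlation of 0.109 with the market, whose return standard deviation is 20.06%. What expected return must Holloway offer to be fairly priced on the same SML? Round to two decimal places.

MRP = (11.79% − 5.30%) / (2.26 − 0.67) = 4.0818%
R_f = 5.30% − 0.67 × 4.0818% = 2.5652%
β_Holloway = ρ·σ_i/σ_m = 0.109 × 53.19 / 20.06 = 0.2890
E(R_Holloway) = R_f + β × MRP = 2.5652% + 0.2890 × 4.0818% = 3.74%

3.74%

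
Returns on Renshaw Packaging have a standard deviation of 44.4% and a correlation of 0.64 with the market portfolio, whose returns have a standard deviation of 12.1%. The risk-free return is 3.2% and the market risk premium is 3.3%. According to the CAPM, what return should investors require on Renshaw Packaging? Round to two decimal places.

β = ρ × σ_i / σ_m = 0.64 × 44.4% / 12.1% = 2.3484
E(R) = 3.2% + 2.3484 × 3.3% = 10.95%

10.95%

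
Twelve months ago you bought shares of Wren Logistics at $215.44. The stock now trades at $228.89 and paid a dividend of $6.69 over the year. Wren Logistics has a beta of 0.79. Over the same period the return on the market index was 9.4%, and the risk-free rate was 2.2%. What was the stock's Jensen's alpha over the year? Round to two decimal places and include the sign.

Realised HPR = (P1 + D1 − P0) / P0 = (228.89 + 6.69 − 215.44) / 215.44 = 20.14 / 215.44 = 9.3483%
MRP = 9.4% − 2.2% = 7.20%
CAPM required = R_f + β·MRP = 2.2% + 0.79 × 7.2% = 7.8880%
α = realised − required = 9.3483% − 7.8880% = +1.46%

+1.46%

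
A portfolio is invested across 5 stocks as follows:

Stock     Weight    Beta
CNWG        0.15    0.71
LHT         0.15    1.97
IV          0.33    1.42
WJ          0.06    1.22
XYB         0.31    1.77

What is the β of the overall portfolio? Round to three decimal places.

1.493

β_P = Σ w_i β_i = 0.15×0.71 + 0.15×1.97 + 0.33×1.42 + 0.06×1.22 + 0.31×1.77 = 1.4925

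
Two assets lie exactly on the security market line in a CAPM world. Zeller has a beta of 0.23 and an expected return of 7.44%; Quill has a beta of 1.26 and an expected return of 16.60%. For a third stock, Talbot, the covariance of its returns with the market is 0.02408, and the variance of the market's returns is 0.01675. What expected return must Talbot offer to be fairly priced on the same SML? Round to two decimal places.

18.18%

MRP = (16.60% − 7.44%) / (1.26 − 0.23) = 8.8932%
R_f = 7.44% − 0.23 × 8.8932% = 5.3946%
β_Talbot = Cov / Var(R_m) = 0.02408 / 0.01675 = 1.4376
E(R_Talbot) = R_f + β × MRP = 5.3946% + 1.4376 × 8.8932% = 18.18%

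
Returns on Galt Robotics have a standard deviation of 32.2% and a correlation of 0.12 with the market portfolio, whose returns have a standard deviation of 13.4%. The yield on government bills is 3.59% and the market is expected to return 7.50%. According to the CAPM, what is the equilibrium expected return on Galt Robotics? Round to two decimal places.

4.72%

β = ρ × σ_i / σ_m = 0.12 × 32.2% / 13.4% = 0.2884
MRP = 7.50% − 3.59% = 3.91%
E(R) = 3.59% + 0.2884 × 3.91% = 4.72%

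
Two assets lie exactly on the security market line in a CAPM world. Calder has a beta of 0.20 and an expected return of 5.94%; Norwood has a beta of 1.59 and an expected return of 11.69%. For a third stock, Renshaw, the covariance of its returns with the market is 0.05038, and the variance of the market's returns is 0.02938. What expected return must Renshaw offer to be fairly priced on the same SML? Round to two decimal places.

MRP = (11.69% − 5.94%) / (1.59 − 0.20) = 4.1367%
R_f = 5.94% − 0.20 × 4.1367% = 5.1127%
β_Renshaw = Cov / Var(R_m) = 0.05038 / 0.02938 = 1.7148
E(R_Renshaw) = R_f + β × MRP = 5.1127% + 1.7148 × 4.1367% = 12.21%

12.21%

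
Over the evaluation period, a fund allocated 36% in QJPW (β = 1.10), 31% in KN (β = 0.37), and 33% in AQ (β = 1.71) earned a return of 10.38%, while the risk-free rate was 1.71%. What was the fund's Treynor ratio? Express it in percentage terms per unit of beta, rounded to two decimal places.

8.07%

β_P = 0.36×1.10 + 0.31×0.37 + 0.33×1.71 = 1.0750
Treynor = (R_P − R_f) / β_P = (10.38% − 1.71%) / 1.0750 = 8.67% / 1.0750 = 8.07%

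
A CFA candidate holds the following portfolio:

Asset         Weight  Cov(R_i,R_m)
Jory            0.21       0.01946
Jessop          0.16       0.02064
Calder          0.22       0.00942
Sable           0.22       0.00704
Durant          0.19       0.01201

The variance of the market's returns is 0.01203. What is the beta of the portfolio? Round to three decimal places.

β_Jory = 0.01946 / 0.01203 = 1.6176
β_Jessop = 0.02064 / 0.01203 = 1.7157
β_Calder = 0.00942 / 0.01203 = 0.7830
β_Sable = 0.00704 / 0.01203 = 0.5852
β_Durant = 0.01201 / 0.01203 = 0.9983
β_P = Σ w_i β_i = 0.21×1.6176 + 0.16×1.7157 + 0.22×0.7830 + 0.22×0.5852 + 0.19×0.9983 = 1.1049

1.105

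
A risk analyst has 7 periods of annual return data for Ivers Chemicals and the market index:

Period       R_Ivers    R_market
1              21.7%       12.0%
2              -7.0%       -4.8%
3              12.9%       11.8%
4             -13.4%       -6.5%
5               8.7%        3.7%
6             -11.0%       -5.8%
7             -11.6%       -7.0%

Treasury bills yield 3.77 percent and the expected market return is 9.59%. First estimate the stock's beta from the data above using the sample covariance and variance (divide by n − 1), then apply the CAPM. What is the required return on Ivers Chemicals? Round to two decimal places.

Mean R_i = (21.7 − 7.0 + 12.9 − 13.4 + 8.7 − 11.0 − 11.6) / 7 = 0.0429%
Mean R_m = (12.0 − 4.8 + 11.8 − 6.5 + 3.7 − 5.8 − 7.0) / 7 = 0.4857%
Σ(R_i − R̄_i)(R_m − R̄_m) = 710.3643  ⇒  Cov = 710.3643 / 6 = 118.3941
Σ(R_m − R̄_m)² = 443.2086  ⇒  Var(R_m) = 443.2086 / 6 = 73.8681
β = Cov / Var(R_m) = 118.3941 / 73.8681 = 1.6028
MRP = 9.59% − 3.77% = 5.82%
E(R) = R_f + β × MRP = 3.77% + 1.6028 × 5.82% = 13.10%

13.10%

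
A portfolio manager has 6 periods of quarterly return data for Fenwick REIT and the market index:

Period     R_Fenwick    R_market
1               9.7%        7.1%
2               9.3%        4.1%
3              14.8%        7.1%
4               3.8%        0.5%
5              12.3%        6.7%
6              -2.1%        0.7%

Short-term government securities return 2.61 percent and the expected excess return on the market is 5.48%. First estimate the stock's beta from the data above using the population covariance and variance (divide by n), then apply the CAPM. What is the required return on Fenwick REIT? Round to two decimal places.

12.28%

Mean R_i = (9.7 + 9.3 + 14.8 + 3.8 + 12.3 − 2.1) / 6 = 7.9667%
Mean R_m = (7.1 + 4.1 + 7.1 + 0.5 + 6.7 + 0.7) / 6 = 4.3667%
Σ(R_i − R̄_i)(R_m − R̄_m) = 86.1933  ⇒  Cov = 86.1933 / 6 = 14.3656
Σ(R_m − R̄_m)² = 48.8533  ⇒  Var(R_m) = 48.8533 / 6 = 8.1422
β = Cov / Var(R_m) = 14.3656 / 8.1422 = 1.7643
E(R) = R_f + β × MRP = 2.61% + 1.7643 × 5.48% = 12.28%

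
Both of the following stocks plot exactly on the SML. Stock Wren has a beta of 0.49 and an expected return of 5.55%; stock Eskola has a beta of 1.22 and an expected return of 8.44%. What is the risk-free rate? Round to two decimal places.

Both satisfy E(R) = R_f + β·MRP, so the slope of the SML is
MRP = (8.44% − 5.55%) / (1.22 − 0.49) = 2.89% / 0.73 = 3.9589%
R_f = E(R_Wren) − β_Wren·MRP = 5.55% − 0.49 × 3.9589% = 3.6101%

3.61%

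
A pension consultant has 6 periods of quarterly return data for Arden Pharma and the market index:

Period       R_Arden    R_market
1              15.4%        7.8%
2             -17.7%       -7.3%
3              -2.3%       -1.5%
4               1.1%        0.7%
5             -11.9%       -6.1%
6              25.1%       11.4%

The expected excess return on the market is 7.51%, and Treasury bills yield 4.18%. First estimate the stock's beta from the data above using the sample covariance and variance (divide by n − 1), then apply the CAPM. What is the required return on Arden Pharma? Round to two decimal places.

20.39%

Mean R_i = (15.4 − 17.7 − 2.3 + 1.1 − 11.9 + 25.1) / 6 = 1.6167%
Mean R_m = (7.8 − 7.3 − 1.5 + 0.7 − 6.1 + 11.4) / 6 = 0.8333%
Σ(R_i − R̄_i)(R_m − R̄_m) = 604.1967  ⇒  Cov = 604.1967 / 5 = 120.8393
Σ(R_m − R̄_m)² = 279.8733  ⇒  Var(R_m) = 279.8733 / 5 = 55.9747
β = Cov / Var(R_m) = 120.8393 / 55.9747 = 2.1588
E(R) = R_f + β × MRP = 4.18% + 2.1588 × 7.51% = 20.39%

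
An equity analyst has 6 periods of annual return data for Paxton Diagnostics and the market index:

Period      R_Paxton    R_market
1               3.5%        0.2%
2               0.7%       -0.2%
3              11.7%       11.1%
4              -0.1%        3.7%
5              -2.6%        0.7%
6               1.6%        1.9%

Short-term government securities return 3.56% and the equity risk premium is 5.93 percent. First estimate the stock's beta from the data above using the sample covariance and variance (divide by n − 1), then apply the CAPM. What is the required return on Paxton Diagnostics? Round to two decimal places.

Mean R_i = (3.5 + 0.7 + 11.7 − 0.1 − 2.6 + 1.6) / 6 = 2.4667%
Mean R_m = (0.2 − 0.2 + 11.1 + 3.7 + 0.7 + 1.9) / 6 = 2.9000%
Σ(R_i − R̄_i)(R_m − R̄_m) = 88.3600  ⇒  Cov = 88.3600 / 5 = 17.6720
Σ(R_m − R̄_m)² = 90.6200  ⇒  Var(R_m) = 90.6200 / 5 = 18.1240
β = Cov / Var(R_m) = 17.6720 / 18.1240 = 0.9751
E(R) = R_f + β × MRP = 3.56% + 0.9751 × 5.93% = 9.34%

9.34%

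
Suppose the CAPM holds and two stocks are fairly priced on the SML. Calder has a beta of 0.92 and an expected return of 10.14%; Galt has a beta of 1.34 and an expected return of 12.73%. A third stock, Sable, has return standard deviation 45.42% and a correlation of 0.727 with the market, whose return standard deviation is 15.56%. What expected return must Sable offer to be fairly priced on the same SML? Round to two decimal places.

17.55%

MRP = (12.73% − 10.14%) / (1.34 − 0.92) = 6.1667%
R_f = 10.14% − 0.92 × 6.1667% = 4.4666%
β_Sable = ρ·σ_i/σ_m = 0.727 × 45.42 / 15.56 = 2.1221
E(R_Sable) = R_f + β × MRP = 4.4666% + 2.1221 × 6.1667% = 17.55%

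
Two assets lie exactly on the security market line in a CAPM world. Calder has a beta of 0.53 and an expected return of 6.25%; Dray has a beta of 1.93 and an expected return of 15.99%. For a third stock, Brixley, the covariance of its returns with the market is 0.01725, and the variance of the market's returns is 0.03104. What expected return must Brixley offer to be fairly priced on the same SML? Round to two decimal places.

6.43%

MRP = (15.99% − 6.25%) / (1.93 − 0.53) = 6.9571%
R_f = 6.25% − 0.53 × 6.9571% = 2.5627%
β_Brixley = Cov / Var(R_m) = 0.01725 / 0.03104 = 0.5557
E(R_Brixley) = R_f + β × MRP = 2.5627% + 0.5557 × 6.9571% = 6.43%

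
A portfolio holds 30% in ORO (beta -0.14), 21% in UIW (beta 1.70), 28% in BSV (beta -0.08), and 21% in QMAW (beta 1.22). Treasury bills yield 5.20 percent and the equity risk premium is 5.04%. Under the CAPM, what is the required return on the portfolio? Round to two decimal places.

β_P = Σ w_i β_i = 0.30×-0.14 + 0.21×1.70 + 0.28×-0.08 + 0.21×1.22 = 0.5488
E(R_P) = R_f + β_P × MRP = 5.20% + 0.5488 × 5.04% = 7.97%

7.97%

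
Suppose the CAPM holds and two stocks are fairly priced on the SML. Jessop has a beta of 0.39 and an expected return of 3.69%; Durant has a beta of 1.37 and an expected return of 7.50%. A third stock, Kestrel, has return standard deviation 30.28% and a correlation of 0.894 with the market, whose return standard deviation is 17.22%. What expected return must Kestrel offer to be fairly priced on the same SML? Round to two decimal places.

8.29%

MRP = (7.50% − 3.69%) / (1.37 − 0.39) = 3.8878%
R_f = 3.69% − 0.39 × 3.8878% = 2.1738%
β_Kestrel = ρ·σ_i/σ_m = 0.894 × 30.28 / 17.22 = 1.5720
E(R_Kestrel) = R_f + β × MRP = 2.1738% + 1.5720 × 3.8878% = 8.29%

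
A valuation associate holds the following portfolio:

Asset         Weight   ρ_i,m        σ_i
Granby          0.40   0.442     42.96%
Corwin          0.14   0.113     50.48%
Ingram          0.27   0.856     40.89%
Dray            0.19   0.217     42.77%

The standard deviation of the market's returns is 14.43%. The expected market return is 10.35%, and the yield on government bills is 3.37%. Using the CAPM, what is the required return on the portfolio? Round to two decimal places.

β_Granby = 0.442 × 42.96% / 14.43% = 1.3159
β_Corwin = 0.113 × 50.48% / 14.43% = 0.3953
β_Ingram = 0.856 × 40.89% / 14.43% = 2.4256
β_Dray = 0.217 × 42.77% / 14.43% = 0.6432
β_P = Σ w_i β_i = 0.40×1.3159 + 0.14×0.3953 + 0.27×2.4256 + 0.19×0.6432 = 1.3588
MRP = 10.35% − 3.37% = 6.98%
E(R_P) = R_f + β_P × MRP = 3.37% + 1.3588 × 6.98% = 12.85%

12.85%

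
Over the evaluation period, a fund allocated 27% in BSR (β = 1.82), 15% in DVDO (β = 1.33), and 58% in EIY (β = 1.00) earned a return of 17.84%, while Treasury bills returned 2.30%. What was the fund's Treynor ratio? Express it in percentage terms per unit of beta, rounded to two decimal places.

12.23%

β_P = 0.27×1.82 + 0.15×1.33 + 0.58×1.00 = 1.2709
Treynor = (R_P − R_f) / β_P = (17.84% − 2.30%) / 1.2709 = 15.54% / 1.2709 = 12.23%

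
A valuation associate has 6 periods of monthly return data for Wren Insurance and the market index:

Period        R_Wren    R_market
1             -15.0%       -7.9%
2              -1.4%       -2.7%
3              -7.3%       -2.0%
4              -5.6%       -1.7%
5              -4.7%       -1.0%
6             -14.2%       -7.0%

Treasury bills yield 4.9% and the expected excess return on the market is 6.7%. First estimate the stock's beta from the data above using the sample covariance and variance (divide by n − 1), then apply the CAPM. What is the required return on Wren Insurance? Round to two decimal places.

15.84%

Mean R_i = (-15.0 − 1.4 − 7.3 − 5.6 − 4.7 − 14.2) / 6 = -8.0333%
Mean R_m = (-7.9 − 2.7 − 2.0 − 1.7 − 1.0 − 7.0) / 6 = -3.7167%
Σ(R_i − R̄_i)(R_m − R̄_m) = 71.3567  ⇒  Cov = 71.3567 / 5 = 14.2713
Σ(R_m − R̄_m)² = 43.7083  ⇒  Var(R_m) = 43.7083 / 5 = 8.7417
β = Cov / Var(R_m) = 14.2713 / 8.7417 = 1.6326
E(R) = R_f + β × MRP = 4.9% + 1.6326 × 6.7% = 15.84%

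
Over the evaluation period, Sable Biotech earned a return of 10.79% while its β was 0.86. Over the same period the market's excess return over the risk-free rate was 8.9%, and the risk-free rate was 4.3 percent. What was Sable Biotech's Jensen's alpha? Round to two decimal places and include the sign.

-1.16%

CAPM benchmark = R_f + β(R_m − R_f) = 4.3% + 0.86 × 8.9% = 11.9540%
α = actual − benchmark = 10.79% − 11.9540% = -1.16%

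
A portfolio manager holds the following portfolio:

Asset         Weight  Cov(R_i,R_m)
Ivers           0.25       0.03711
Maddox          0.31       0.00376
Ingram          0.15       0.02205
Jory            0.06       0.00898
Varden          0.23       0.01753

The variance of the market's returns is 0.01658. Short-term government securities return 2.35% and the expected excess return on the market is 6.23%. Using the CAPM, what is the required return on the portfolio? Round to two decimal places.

β_Ivers = 0.03711 / 0.01658 = 2.2382
β_Maddox = 0.00376 / 0.01658 = 0.2268
β_Ingram = 0.02205 / 0.01658 = 1.3299
β_Jory = 0.00898 / 0.01658 = 0.5416
β_Varden = 0.01753 / 0.01658 = 1.0573
β_P = Σ w_i β_i = 0.25×2.2382 + 0.31×0.2268 + 0.15×1.3299 + 0.06×0.5416 + 0.23×1.0573 = 1.1050
E(R_P) = R_f + β_P × MRP = 2.35% + 1.1050 × 6.23% = 9.23%

9.23%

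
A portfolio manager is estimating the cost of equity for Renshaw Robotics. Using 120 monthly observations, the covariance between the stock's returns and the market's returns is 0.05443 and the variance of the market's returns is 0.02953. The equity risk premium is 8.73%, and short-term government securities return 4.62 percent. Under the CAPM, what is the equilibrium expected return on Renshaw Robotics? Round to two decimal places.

β = Cov(R_i, R_m) / Var(R_m) = 0.05443 / 0.02953 = 1.8432
E(R) = R_f + β × MRP = 4.62% + 1.8432 × 8.73% = 20.71%

20.71%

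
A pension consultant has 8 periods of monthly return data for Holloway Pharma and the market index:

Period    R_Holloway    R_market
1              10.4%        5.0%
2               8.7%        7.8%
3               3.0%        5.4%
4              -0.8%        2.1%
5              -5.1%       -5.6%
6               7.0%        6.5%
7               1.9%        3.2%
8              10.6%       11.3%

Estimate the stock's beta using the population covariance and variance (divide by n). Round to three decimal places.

Mean R_i = (10.4 + 8.7 + 3.0 − 0.8 − 5.1 + 7.0 + 1.9 + 10.6) / 8 = 4.4625%
Mean R_m = (5.0 + 7.8 + 5.4 + 2.1 − 5.6 + 6.5 + 3.2 + 11.3) / 8 = 4.4625%
Σ(R_i − R̄_i)(R_m − R̄_m) = 174.9888  ⇒  Cov = 174.9888 / 8 = 21.8736
Σ(R_m − R̄_m)² = 171.6388  ⇒  Var(R_m) = 171.6388 / 8 = 21.4549
β = Cov / Var(R_m) = 21.8736 / 21.4549 = 1.0195

1.020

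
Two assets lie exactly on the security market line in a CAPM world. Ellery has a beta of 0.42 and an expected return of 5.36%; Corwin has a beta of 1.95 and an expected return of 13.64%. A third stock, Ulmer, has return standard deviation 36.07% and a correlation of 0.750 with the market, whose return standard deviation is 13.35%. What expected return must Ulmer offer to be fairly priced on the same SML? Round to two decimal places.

MRP = (13.64% − 5.36%) / (1.95 − 0.42) = 5.4118%
R_f = 5.36% − 0.42 × 5.4118% = 3.0870%
β_Ulmer = ρ·σ_i/σ_m = 0.750 × 36.07 / 13.35 = 2.0264
E(R_Ulmer) = R_f + β × MRP = 3.0870% + 2.0264 × 5.4118% = 14.05%

14.05%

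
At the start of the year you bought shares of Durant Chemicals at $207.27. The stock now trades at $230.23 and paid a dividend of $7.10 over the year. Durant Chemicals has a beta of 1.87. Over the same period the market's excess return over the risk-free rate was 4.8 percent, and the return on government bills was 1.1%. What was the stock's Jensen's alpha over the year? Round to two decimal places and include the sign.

+4.43%

Realised HPR = (P1 + D1 − P0) / P0 = (230.23 + 7.10 − 207.27) / 207.27 = 30.06 / 207.27 = 14.5028%
CAPM required = R_f + β·MRP = 1.1% + 1.87 × 4.8% = 10.0760%
α = realised − required = 14.5028% − 10.0760% = +4.43%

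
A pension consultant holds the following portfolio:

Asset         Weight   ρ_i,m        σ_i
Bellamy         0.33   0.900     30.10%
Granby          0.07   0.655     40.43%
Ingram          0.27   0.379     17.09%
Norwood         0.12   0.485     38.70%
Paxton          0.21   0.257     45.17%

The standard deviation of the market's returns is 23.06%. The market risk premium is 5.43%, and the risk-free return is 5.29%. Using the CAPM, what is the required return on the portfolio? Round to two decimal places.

β_Bellamy = 0.900 × 30.10% / 23.06% = 1.1748
β_Granby = 0.655 × 40.43% / 23.06% = 1.1484
β_Ingram = 0.379 × 17.09% / 23.06% = 0.2809
β_Norwood = 0.485 × 38.70% / 23.06% = 0.8139
β_Paxton = 0.257 × 45.17% / 23.06% = 0.5034
β_P = Σ w_i β_i = 0.33×1.1748 + 0.07×1.1484 + 0.27×0.2809 + 0.12×0.8139 + 0.21×0.5034 = 0.7473
E(R_P) = R_f + β_P × MRP = 5.29% + 0.7473 × 5.43% = 9.35%

9.35%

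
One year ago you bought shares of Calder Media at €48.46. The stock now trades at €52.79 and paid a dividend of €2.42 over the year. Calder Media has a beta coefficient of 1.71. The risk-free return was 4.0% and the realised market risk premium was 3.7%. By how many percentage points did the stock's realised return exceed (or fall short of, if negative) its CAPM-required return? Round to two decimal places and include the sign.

+3.60%

Realised HPR = (P1 + D1 − P0) / P0 = (52.79 + 2.42 − 48.46) / 48.46 = 6.75 / 48.46 = 13.9290%
CAPM required = R_f + β·MRP = 4.0% + 1.71 × 3.7% = 10.3270%
α = realised − required = 13.9290% − 10.3270% = +3.60%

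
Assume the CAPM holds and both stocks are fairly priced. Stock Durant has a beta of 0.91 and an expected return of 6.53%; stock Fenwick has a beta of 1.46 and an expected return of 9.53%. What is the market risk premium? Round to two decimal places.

5.45%

Both satisfy E(R) = R_f + β·MRP, so the slope of the SML is
MRP = (9.53% − 6.53%) / (1.46 − 0.91) = 3.00% / 0.55 = 5.4545%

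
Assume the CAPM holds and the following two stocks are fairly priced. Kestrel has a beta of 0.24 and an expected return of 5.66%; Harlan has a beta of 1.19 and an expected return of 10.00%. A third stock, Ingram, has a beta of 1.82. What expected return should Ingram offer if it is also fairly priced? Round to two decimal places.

12.88%

MRP (SML slope) = (10.00% − 5.66%) / (1.19 − 0.24) = 4.34% / 0.95 = 4.5684%
R_f (intercept) = 5.66% − 0.24 × 4.5684% = 4.5636%
E(R_Ingram) = R_f + β × MRP = 4.5636% + 1.82 × 4.5684% = 12.88%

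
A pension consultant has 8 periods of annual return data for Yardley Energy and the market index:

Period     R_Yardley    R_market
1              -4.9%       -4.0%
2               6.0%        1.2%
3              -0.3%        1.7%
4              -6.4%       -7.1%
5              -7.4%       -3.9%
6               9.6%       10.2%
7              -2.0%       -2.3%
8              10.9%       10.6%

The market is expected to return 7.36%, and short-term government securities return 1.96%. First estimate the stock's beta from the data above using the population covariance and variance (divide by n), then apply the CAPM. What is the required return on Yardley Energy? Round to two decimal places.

7.57%

Mean R_i = (-4.9 + 6.0 − 0.3 − 6.4 − 7.4 + 9.6 − 2.0 + 10.9) / 8 = 0.6875%
Mean R_m = (-4.0 + 1.2 + 1.7 − 7.1 − 3.9 + 10.2 − 2.3 + 10.6) / 8 = 0.8000%
Σ(R_i − R̄_i)(R_m − R̄_m) = 314.2500  ⇒  Cov = 314.2500 / 8 = 39.2813
Σ(R_m − R̄_m)² = 302.5200  ⇒  Var(R_m) = 302.5200 / 8 = 37.8150
β = Cov / Var(R_m) = 39.2813 / 37.8150 = 1.0388
MRP = 7.36% − 1.96% = 5.40%
E(R) = R_f + β × MRP = 1.96% + 1.0388 × 5.40% = 7.57%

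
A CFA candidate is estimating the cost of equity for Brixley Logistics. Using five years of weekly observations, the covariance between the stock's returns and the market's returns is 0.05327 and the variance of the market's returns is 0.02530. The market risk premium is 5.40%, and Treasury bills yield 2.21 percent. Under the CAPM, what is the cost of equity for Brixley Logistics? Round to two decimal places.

13.58%

β = Cov(R_i, R_m) / Var(R_m) = 0.05327 / 0.02530 = 2.1055
E(R) = R_f + β × MRP = 2.21% + 2.1055 × 5.40% = 13.58%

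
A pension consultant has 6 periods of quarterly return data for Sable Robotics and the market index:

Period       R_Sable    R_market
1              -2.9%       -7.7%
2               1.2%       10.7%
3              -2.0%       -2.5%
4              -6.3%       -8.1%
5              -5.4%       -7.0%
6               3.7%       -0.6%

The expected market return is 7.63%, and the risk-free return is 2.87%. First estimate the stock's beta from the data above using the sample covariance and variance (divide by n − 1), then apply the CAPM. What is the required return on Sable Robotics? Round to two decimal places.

4.67%

Mean R_i = (-2.9 + 1.2 − 2.0 − 6.3 − 5.4 + 3.7) / 6 = -1.9500%
Mean R_m = (-7.7 + 10.7 − 2.5 − 8.1 − 7.0 − 0.6) / 6 = -2.5333%
Σ(R_i − R̄_i)(R_m − R̄_m) = 97.1400  ⇒  Cov = 97.1400 / 5 = 19.4280
Σ(R_m − R̄_m)² = 256.4933  ⇒  Var(R_m) = 256.4933 / 5 = 51.2987
β = Cov / Var(R_m) = 19.4280 / 51.2987 = 0.3787
MRP = 7.63% − 2.87% = 4.76%
E(R) = R_f + β × MRP = 2.87% + 0.3787 × 4.76% = 4.67%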